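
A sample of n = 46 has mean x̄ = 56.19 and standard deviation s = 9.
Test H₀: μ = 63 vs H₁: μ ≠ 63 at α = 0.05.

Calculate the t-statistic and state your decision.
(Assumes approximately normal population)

Answer: t = -5.1319, reject H₀

Derivation:
df = n - 1 = 45
SE = s/√n = 9/√46 = 1.3270
t = (x̄ - μ₀)/SE = (56.19 - 63)/1.3270 = -5.1319
Critical value: t_{0.025,45} = ±2.014
p-value < 0.0001
Decision: reject H₀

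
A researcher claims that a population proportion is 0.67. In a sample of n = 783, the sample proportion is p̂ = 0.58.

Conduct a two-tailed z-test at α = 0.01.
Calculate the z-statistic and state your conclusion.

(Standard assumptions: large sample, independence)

H₀: p = 0.67, H₁: p ≠ 0.67
Standard error: SE = √(p₀(1-p₀)/n) = √(0.67×0.33/783) = 0.016804
z-statistic: z = (p̂ - p₀)/SE = (0.58 - 0.67)/0.016804 = -5.3559
Critical value: z_0.005 = ±2.576
p-value < 0.0001
Decision: reject H₀ at α = 0.01

Answer: z = -5.3559, reject H₀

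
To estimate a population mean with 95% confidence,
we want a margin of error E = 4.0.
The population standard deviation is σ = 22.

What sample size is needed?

z_0.025 = 1.960
n = (z×σ/E)² = (1.960×22/4.0)²
n = 116.2084
Round up: n = 117

Answer: n = 117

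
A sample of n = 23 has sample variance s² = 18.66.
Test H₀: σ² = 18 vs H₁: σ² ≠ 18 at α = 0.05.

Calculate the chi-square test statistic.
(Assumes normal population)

df = n - 1 = 22
χ² = (n-1)s²/σ₀² = 22×18.66/18 = 22.8067
Critical values: χ²_{0.975,22} = 10.982, χ²_{0.025,22} = 36.781
Rejection region: χ² < 10.982 or χ² > 36.781
Decision: fail to reject H₀

Answer: χ² = 22.8067, fail to reject H₀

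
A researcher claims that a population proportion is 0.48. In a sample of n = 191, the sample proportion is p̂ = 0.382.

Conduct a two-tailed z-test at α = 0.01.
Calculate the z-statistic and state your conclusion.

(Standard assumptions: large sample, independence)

H₀: p = 0.48, H₁: p ≠ 0.48
Standard error: SE = √(p₀(1-p₀)/n) = √(0.48×0.52/191) = 0.036150
z-statistic: z = (p̂ - p₀)/SE = (0.382 - 0.48)/0.036150 = -2.7109
Critical value: z_0.005 = ±2.576
p-value = 0.0067
Decision: reject H₀ at α = 0.01

Answer: z = -2.7109, reject H₀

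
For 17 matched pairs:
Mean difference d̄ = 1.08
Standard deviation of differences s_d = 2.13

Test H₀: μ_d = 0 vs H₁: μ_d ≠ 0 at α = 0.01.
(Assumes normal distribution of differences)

Answer: t = 2.0906, fail to reject H₀

Derivation:
df = n - 1 = 16
SE = s_d/√n = 2.13/√17 = 0.5166
t = d̄/SE = 1.08/0.5166 = 2.0906
Critical value: t_{0.005,16} = ±2.921
p-value ≈ 0.0529
Decision: fail to reject H₀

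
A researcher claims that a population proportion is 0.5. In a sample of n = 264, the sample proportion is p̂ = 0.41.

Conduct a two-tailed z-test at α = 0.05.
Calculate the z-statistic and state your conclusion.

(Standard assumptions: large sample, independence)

Answer: z = -2.9246, reject H₀

Derivation:
H₀: p = 0.5, H₁: p ≠ 0.5
Standard error: SE = √(p₀(1-p₀)/n) = √(0.5×0.5/264) = 0.030773
z-statistic: z = (p̂ - p₀)/SE = (0.41 - 0.5)/0.030773 = -2.9246
Critical value: z_0.025 = ±1.960
p-value = 0.0034
Decision: reject H₀ at α = 0.05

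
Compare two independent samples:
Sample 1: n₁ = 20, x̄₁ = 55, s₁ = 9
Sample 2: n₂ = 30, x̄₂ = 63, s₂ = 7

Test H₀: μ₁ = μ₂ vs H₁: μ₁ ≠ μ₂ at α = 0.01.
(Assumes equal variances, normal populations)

Pooled variance: s²_p = [19×9² + 29×7²]/(48) = 61.6667
s_p = 7.8528
SE = s_p×√(1/n₁ + 1/n₂) = 7.8528×√(1/20 + 1/30) = 2.2669
t = (x̄₁ - x̄₂)/SE = (55 - 63)/2.2669 = -3.5290
df = 48, t-critical = ±2.682
Decision: reject H₀

Answer: t = -3.5290, reject H₀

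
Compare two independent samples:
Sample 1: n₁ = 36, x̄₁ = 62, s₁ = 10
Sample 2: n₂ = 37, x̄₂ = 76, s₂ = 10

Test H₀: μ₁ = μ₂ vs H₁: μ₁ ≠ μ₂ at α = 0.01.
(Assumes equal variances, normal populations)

Pooled variance: s²_p = [35×10² + 36×10²]/(71) = 100.0000
s_p = 10.0000
SE = s_p×√(1/n₁ + 1/n₂) = 10.0000×√(1/36 + 1/37) = 2.3410
t = (x̄₁ - x̄₂)/SE = (62 - 76)/2.3410 = -5.9804
df = 71, t-critical = ±2.647
Decision: reject H₀

Answer: t = -5.9804, reject H₀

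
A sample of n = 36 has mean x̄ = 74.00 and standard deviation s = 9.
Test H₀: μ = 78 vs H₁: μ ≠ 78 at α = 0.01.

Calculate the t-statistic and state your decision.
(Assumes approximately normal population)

df = n - 1 = 35
SE = s/√n = 9/√36 = 1.5000
t = (x̄ - μ₀)/SE = (74.00 - 78)/1.5000 = -2.6667
Critical value: t_{0.005,35} = ±2.724
p-value ≈ 0.0115
Decision: fail to reject H₀

Answer: t = -2.6667, fail to reject H₀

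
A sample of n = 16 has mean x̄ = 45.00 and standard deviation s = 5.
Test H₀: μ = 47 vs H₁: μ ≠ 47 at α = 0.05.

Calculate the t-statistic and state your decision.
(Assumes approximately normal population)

Answer: t = -1.6000, fail to reject H₀

Derivation:
df = n - 1 = 15
SE = s/√n = 5/√16 = 1.2500
t = (x̄ - μ₀)/SE = (45.00 - 47)/1.2500 = -1.6000
Critical value: t_{0.025,15} = ±2.131
p-value ≈ 0.1304
Decision: fail to reject H₀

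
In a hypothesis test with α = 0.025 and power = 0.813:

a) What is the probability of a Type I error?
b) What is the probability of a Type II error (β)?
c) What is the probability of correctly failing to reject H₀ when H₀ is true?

a) Type I error probability = α = 0.025
b) Power = P(reject H₀ | H₁ true) = 1 - β = 0.813, so Type II error probability = β = 1 - Power = 0.187
c) P(fail to reject H₀ | H₀ true) = 1 - α = 0.975

Answer: a) 0.025, b) 0.187, c) 0.975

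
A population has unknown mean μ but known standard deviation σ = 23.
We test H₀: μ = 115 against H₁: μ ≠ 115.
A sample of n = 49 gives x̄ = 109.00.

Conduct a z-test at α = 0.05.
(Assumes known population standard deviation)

Answer: z = -1.8261, fail to reject H₀

Derivation:
Standard error: SE = σ/√n = 23/√49 = 3.2857
z-statistic: z = (x̄ - μ₀)/SE = (109.00 - 115)/3.2857 = -1.8261
Critical value: ±1.960
p-value = 0.0678
Decision: fail to reject H₀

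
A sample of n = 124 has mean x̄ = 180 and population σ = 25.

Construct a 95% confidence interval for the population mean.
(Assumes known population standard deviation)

Confidence level: 95%, α = 0.05
z_0.025 = 1.960
SE = σ/√n = 25/√124 = 2.2451
Margin of error = 1.960 × 2.2451 = 4.4004
CI: x̄ ± margin = 180 ± 4.4004
CI: (175.5996, 184.4004)

Answer: (175.5996, 184.4004)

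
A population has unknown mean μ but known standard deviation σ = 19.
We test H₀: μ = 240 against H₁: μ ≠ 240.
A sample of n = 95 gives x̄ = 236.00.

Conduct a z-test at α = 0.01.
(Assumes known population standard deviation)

Answer: z = -2.0519, fail to reject H₀

Derivation:
Standard error: SE = σ/√n = 19/√95 = 1.9494
z-statistic: z = (x̄ - μ₀)/SE = (236.00 - 240)/1.9494 = -2.0519
Critical value: ±2.576
p-value = 0.0402
Decision: fail to reject H₀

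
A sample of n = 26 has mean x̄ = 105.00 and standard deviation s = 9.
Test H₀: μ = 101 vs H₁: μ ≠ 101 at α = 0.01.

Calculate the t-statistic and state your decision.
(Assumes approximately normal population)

df = n - 1 = 25
SE = s/√n = 9/√26 = 1.7650
t = (x̄ - μ₀)/SE = (105.00 - 101)/1.7650 = 2.2663
Critical value: t_{0.005,25} = ±2.787
p-value ≈ 0.0323
Decision: fail to reject H₀

Answer: t = 2.2663, fail to reject H₀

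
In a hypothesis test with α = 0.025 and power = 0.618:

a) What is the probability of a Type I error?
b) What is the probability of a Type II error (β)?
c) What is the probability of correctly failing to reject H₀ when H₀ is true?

a) Type I error probability = α = 0.025
b) Power = P(reject H₀ | H₁ true) = 1 - β = 0.618, so Type II error probability = β = 1 - Power = 0.382
c) P(fail to reject H₀ | H₀ true) = 1 - α = 0.975

Answer: a) 0.025, b) 0.382, c) 0.975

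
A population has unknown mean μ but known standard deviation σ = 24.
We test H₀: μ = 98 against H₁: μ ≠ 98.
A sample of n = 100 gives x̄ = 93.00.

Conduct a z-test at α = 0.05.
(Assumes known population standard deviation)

Answer: z = -2.0833, reject H₀

Derivation:
Standard error: SE = σ/√n = 24/√100 = 2.4000
z-statistic: z = (x̄ - μ₀)/SE = (93.00 - 98)/2.4000 = -2.0833
Critical value: ±1.960
p-value = 0.0372
Decision: reject H₀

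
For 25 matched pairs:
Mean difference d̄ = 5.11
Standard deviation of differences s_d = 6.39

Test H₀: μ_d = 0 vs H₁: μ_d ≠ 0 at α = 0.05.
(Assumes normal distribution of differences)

df = n - 1 = 24
SE = s_d/√n = 6.39/√25 = 1.2780
t = d̄/SE = 5.11/1.2780 = 3.9984
Critical value: t_{0.025,24} = ±2.064
p-value ≈ 0.0005
Decision: reject H₀

Answer: t = 3.9984, reject H₀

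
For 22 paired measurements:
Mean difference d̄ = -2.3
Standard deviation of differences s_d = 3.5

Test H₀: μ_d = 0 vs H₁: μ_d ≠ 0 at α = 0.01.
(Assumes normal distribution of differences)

Answer: t = -3.0823, reject H₀

Derivation:
df = n - 1 = 21
SE = s_d/√n = 3.5/√22 = 0.7462
t = d̄/SE = -2.3/0.7462 = -3.0823
Critical value: t_{0.005,21} = ±2.831
p-value ≈ 0.0056
Decision: reject H₀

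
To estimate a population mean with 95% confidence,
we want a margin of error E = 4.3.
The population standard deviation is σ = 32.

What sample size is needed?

z_0.025 = 1.960
n = (z×σ/E)² = (1.960×32/4.3)²
n = 212.7528
Round up: n = 213

Answer: n = 213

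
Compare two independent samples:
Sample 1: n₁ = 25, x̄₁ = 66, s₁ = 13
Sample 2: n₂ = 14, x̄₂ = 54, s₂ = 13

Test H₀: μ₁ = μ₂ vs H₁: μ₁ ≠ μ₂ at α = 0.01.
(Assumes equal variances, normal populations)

Pooled variance: s²_p = [24×13² + 13×13²]/(37) = 169.0000
s_p = 13.0000
SE = s_p×√(1/n₁ + 1/n₂) = 13.0000×√(1/25 + 1/14) = 4.3395
t = (x̄₁ - x̄₂)/SE = (66 - 54)/4.3395 = 2.7653
df = 37, t-critical = ±2.715
Decision: reject H₀

Answer: t = 2.7653, reject H₀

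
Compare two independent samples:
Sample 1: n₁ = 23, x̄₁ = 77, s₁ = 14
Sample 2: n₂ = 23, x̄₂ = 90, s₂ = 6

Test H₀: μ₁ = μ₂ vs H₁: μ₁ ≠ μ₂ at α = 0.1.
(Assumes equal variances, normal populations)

Pooled variance: s²_p = [22×14² + 22×6²]/(44) = 116.0000
s_p = 10.7703
SE = s_p×√(1/n₁ + 1/n₂) = 10.7703×√(1/23 + 1/23) = 3.1760
t = (x̄₁ - x̄₂)/SE = (77 - 90)/3.1760 = -4.0932
df = 44, t-critical = ±1.680
Decision: reject H₀

Answer: t = -4.0932, reject H₀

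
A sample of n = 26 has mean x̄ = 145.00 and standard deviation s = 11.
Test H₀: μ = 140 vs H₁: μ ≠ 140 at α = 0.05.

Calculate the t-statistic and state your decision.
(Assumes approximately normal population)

Answer: t = 2.3177, reject H₀

Derivation:
df = n - 1 = 25
SE = s/√n = 11/√26 = 2.1573
t = (x̄ - μ₀)/SE = (145.00 - 140)/2.1573 = 2.3177
Critical value: t_{0.025,25} = ±2.060
p-value ≈ 0.0289
Decision: reject H₀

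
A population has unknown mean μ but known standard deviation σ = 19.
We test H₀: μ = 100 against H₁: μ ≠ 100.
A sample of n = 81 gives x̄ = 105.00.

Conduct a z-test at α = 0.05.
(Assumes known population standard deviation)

Standard error: SE = σ/√n = 19/√81 = 2.1111
z-statistic: z = (x̄ - μ₀)/SE = (105.00 - 100)/2.1111 = 2.3684
Critical value: ±1.960
p-value = 0.0179
Decision: reject H₀

Answer: z = 2.3684, reject H₀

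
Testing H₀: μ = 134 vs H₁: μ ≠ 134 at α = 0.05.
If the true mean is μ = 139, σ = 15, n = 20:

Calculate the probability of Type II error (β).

Answer: β ≈ 0.6803

Derivation:
SE = σ/√n = 15/√20 = 3.3541
Critical values: μ₀ ± z_0.025×SE = 134 ± 1.960×3.3541
Acceptance region: (127.4260, 140.5740)
Under H₁ (μ = 139): z_high = (140.5740 - 139)/3.3541 = 0.4693, z_low = (127.4260 - 139)/3.3541 = -3.4507
β = P(not reject | H₁) = Φ(0.4693) - Φ(-3.4507) ≈ 0.6803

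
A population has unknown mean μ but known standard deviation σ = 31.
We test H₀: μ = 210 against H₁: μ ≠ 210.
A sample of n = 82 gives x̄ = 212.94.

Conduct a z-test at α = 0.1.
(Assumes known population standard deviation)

Standard error: SE = σ/√n = 31/√82 = 3.4234
z-statistic: z = (x̄ - μ₀)/SE = (212.94 - 210)/3.4234 = 0.8588
Critical value: ±1.645
p-value = 0.3905
Decision: fail to reject H₀

Answer: z = 0.8588, fail to reject H₀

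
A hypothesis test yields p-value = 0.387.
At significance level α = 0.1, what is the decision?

Compare p-value to α:
0.387 ≥ 0.1
Decision: fail to reject H₀

Answer: fail to reject H₀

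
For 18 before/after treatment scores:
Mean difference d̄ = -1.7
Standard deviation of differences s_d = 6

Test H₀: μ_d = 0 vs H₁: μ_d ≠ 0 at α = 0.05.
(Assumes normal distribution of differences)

df = n - 1 = 17
SE = s_d/√n = 6/√18 = 1.4142
t = d̄/SE = -1.7/1.4142 = -1.2021
Critical value: t_{0.025,17} = ±2.110
p-value ≈ 0.2458
Decision: fail to reject H₀

Answer: t = -1.2021, fail to reject H₀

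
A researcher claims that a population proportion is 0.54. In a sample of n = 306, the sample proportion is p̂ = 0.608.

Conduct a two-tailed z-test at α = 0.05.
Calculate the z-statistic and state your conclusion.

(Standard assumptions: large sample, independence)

H₀: p = 0.54, H₁: p ≠ 0.54
Standard error: SE = √(p₀(1-p₀)/n) = √(0.54×0.46/306) = 0.028491
z-statistic: z = (p̂ - p₀)/SE = (0.608 - 0.54)/0.028491 = 2.3867
Critical value: z_0.025 = ±1.960
p-value = 0.0170
Decision: reject H₀ at α = 0.05

Answer: z = 2.3867, reject H₀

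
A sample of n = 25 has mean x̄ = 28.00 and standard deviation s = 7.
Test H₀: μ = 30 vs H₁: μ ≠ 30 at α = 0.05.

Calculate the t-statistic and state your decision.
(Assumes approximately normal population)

df = n - 1 = 24
SE = s/√n = 7/√25 = 1.4000
t = (x̄ - μ₀)/SE = (28.00 - 30)/1.4000 = -1.4286
Critical value: t_{0.025,24} = ±2.064
p-value ≈ 0.1660
Decision: fail to reject H₀

Answer: t = -1.4286, fail to reject H₀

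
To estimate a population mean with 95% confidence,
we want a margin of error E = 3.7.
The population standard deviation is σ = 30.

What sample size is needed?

z_0.025 = 1.960
n = (z×σ/E)² = (1.960×30/3.7)²
n = 252.5522
Round up: n = 253

Answer: n = 253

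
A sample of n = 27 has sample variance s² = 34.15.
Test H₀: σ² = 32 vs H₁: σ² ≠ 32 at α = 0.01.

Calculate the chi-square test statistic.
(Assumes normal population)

Answer: χ² = 27.7469, fail to reject H₀

Derivation:
df = n - 1 = 26
χ² = (n-1)s²/σ₀² = 26×34.15/32 = 27.7469
Critical values: χ²_{0.995,26} = 11.160, χ²_{0.005,26} = 48.290
Rejection region: χ² < 11.160 or χ² > 48.290
Decision: fail to reject H₀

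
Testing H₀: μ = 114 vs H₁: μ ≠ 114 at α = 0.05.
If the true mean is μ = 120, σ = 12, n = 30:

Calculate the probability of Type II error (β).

Answer: β ≈ 0.2181

Derivation:
SE = σ/√n = 12/√30 = 2.1909
Critical values: μ₀ ± z_0.025×SE = 114 ± 1.960×2.1909
Acceptance region: (109.7058, 118.2942)
Under H₁ (μ = 120): z_high = (118.2942 - 120)/2.1909 = -0.7786, z_low = (109.7058 - 120)/2.1909 = -4.6986
β = P(not reject | H₁) = Φ(-0.7786) - Φ(-4.6986) ≈ 0.2181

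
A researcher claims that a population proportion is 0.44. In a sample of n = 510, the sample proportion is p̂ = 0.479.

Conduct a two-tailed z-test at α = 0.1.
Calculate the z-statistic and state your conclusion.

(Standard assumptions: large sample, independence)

H₀: p = 0.44, H₁: p ≠ 0.44
Standard error: SE = √(p₀(1-p₀)/n) = √(0.44×0.56/510) = 0.021980
z-statistic: z = (p̂ - p₀)/SE = (0.479 - 0.44)/0.021980 = 1.7743
Critical value: z_0.05 = ±1.645
p-value = 0.0760
Decision: reject H₀ at α = 0.1

Answer: z = 1.7743, reject H₀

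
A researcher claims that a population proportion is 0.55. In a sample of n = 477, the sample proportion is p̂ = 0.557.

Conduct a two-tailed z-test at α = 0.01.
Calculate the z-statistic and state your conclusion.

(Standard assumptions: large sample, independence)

Answer: z = 0.3073, fail to reject H₀

Derivation:
H₀: p = 0.55, H₁: p ≠ 0.55
Standard error: SE = √(p₀(1-p₀)/n) = √(0.55×0.45/477) = 0.022779
z-statistic: z = (p̂ - p₀)/SE = (0.557 - 0.55)/0.022779 = 0.3073
Critical value: z_0.005 = ±2.576
p-value = 0.7586
Decision: fail to reject H₀ at α = 0.01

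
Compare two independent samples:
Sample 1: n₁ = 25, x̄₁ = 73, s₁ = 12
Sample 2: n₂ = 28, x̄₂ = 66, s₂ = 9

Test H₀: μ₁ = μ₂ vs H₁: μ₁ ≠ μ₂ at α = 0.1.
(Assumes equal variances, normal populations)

Pooled variance: s²_p = [24×12² + 27×9²]/(51) = 110.6471
s_p = 10.5189
SE = s_p×√(1/n₁ + 1/n₂) = 10.5189×√(1/25 + 1/28) = 2.8944
t = (x̄₁ - x̄₂)/SE = (73 - 66)/2.8944 = 2.4185
df = 51, t-critical = ±1.675
Decision: reject H₀

Answer: t = 2.4185, reject H₀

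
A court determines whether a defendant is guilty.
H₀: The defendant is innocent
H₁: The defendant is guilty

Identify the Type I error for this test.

Type I error: rejecting H₀ when it is actually true (false positive).
Type II error: failing to reject H₀ when H₁ is actually true (false negative).

Answer: Convicting an innocent person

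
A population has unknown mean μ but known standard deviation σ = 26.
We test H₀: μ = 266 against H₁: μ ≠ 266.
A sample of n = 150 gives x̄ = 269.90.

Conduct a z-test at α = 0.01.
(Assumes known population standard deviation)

Answer: z = 1.8371, fail to reject H₀

Derivation:
Standard error: SE = σ/√n = 26/√150 = 2.1229
z-statistic: z = (x̄ - μ₀)/SE = (269.90 - 266)/2.1229 = 1.8371
Critical value: ±2.576
p-value = 0.0662
Decision: fail to reject H₀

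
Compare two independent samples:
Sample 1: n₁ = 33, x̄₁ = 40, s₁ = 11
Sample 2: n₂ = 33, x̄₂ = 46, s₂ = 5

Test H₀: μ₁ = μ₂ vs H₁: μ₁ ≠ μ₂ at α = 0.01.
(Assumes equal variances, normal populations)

Answer: t = -2.8525, reject H₀

Derivation:
Pooled variance: s²_p = [32×11² + 32×5²]/(64) = 73.0000
s_p = 8.5440
SE = s_p×√(1/n₁ + 1/n₂) = 8.5440×√(1/33 + 1/33) = 2.1034
t = (x̄₁ - x̄₂)/SE = (40 - 46)/2.1034 = -2.8525
df = 64, t-critical = ±2.655
Decision: reject H₀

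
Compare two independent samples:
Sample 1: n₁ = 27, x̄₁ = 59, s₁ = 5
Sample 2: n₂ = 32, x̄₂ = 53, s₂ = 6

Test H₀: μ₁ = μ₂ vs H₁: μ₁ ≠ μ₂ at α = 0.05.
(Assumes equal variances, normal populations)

Answer: t = 4.1251, reject H₀

Derivation:
Pooled variance: s²_p = [26×5² + 31×6²]/(57) = 30.9825
s_p = 5.5662
SE = s_p×√(1/n₁ + 1/n₂) = 5.5662×√(1/27 + 1/32) = 1.4545
t = (x̄₁ - x̄₂)/SE = (59 - 53)/1.4545 = 4.1251
df = 57, t-critical = ±2.002
Decision: reject H₀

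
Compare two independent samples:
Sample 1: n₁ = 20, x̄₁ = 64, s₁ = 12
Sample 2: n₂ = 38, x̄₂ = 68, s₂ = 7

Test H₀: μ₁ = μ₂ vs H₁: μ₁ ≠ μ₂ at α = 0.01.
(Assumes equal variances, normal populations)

Answer: t = -1.6066, fail to reject H₀

Derivation:
Pooled variance: s²_p = [19×12² + 37×7²]/(56) = 81.2321
s_p = 9.0129
SE = s_p×√(1/n₁ + 1/n₂) = 9.0129×√(1/20 + 1/38) = 2.4898
t = (x̄₁ - x̄₂)/SE = (64 - 68)/2.4898 = -1.6066
df = 56, t-critical = ±2.667
Decision: fail to reject H₀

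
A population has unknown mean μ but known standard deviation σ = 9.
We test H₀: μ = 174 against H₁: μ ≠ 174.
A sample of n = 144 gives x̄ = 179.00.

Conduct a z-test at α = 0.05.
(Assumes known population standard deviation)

Standard error: SE = σ/√n = 9/√144 = 0.7500
z-statistic: z = (x̄ - μ₀)/SE = (179.00 - 174)/0.7500 = 6.6667
Critical value: ±1.960
p-value < 0.0001
Decision: reject H₀

Answer: z = 6.6667, reject H₀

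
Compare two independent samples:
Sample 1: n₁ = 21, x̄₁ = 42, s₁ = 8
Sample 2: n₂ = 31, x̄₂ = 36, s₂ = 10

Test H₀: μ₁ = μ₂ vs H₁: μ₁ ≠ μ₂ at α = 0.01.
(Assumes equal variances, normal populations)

Answer: t = 2.2945, fail to reject H₀

Derivation:
Pooled variance: s²_p = [20×8² + 30×10²]/(50) = 85.6000
s_p = 9.2520
SE = s_p×√(1/n₁ + 1/n₂) = 9.2520×√(1/21 + 1/31) = 2.6149
t = (x̄₁ - x̄₂)/SE = (42 - 36)/2.6149 = 2.2945
df = 50, t-critical = ±2.678
Decision: fail to reject H₀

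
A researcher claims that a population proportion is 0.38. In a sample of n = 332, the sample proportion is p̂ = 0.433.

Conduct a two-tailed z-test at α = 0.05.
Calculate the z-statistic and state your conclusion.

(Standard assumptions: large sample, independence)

H₀: p = 0.38, H₁: p ≠ 0.38
Standard error: SE = √(p₀(1-p₀)/n) = √(0.38×0.62/332) = 0.026639
z-statistic: z = (p̂ - p₀)/SE = (0.433 - 0.38)/0.026639 = 1.9896
Critical value: z_0.025 = ±1.960
p-value = 0.0466
Decision: reject H₀ at α = 0.05

Answer: z = 1.9896, reject H₀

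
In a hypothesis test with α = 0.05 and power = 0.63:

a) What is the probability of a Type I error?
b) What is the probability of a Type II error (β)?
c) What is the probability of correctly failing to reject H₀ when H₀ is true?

a) Type I error probability = α = 0.05
b) Power = P(reject H₀ | H₁ true) = 1 - β = 0.63, so Type II error probability = β = 1 - Power = 0.37
c) P(fail to reject H₀ | H₀ true) = 1 - α = 0.95

Answer: a) 0.05, b) 0.37, c) 0.95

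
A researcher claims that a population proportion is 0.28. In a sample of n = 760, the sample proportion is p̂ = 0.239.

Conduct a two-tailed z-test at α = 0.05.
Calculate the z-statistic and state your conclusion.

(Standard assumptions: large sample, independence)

H₀: p = 0.28, H₁: p ≠ 0.28
Standard error: SE = √(p₀(1-p₀)/n) = √(0.28×0.72/760) = 0.016287
z-statistic: z = (p̂ - p₀)/SE = (0.239 - 0.28)/0.016287 = -2.5173
Critical value: z_0.025 = ±1.960
p-value = 0.0118
Decision: reject H₀ at α = 0.05

Answer: z = -2.5173, reject H₀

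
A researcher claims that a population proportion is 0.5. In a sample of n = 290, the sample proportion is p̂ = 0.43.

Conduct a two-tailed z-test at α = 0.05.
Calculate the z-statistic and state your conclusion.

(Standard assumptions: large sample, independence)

H₀: p = 0.5, H₁: p ≠ 0.5
Standard error: SE = √(p₀(1-p₀)/n) = √(0.5×0.5/290) = 0.029361
z-statistic: z = (p̂ - p₀)/SE = (0.43 - 0.5)/0.029361 = -2.3841
Critical value: z_0.025 = ±1.960
p-value = 0.0171
Decision: reject H₀ at α = 0.05

Answer: z = -2.3841, reject H₀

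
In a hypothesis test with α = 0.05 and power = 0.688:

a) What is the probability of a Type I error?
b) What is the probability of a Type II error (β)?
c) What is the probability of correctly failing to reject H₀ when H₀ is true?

a) Type I error probability = α = 0.05
b) Power = P(reject H₀ | H₁ true) = 1 - β = 0.688, so Type II error probability = β = 1 - Power = 0.312
c) P(fail to reject H₀ | H₀ true) = 1 - α = 0.95

Answer: a) 0.05, b) 0.312, c) 0.95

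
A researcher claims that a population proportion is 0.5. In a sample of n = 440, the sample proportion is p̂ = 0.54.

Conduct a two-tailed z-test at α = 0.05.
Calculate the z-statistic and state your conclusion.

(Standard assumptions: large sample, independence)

H₀: p = 0.5, H₁: p ≠ 0.5
Standard error: SE = √(p₀(1-p₀)/n) = √(0.5×0.5/440) = 0.023837
z-statistic: z = (p̂ - p₀)/SE = (0.54 - 0.5)/0.023837 = 1.6781
Critical value: z_0.025 = ±1.960
p-value = 0.0933
Decision: fail to reject H₀ at α = 0.05

Answer: z = 1.6781, fail to reject H₀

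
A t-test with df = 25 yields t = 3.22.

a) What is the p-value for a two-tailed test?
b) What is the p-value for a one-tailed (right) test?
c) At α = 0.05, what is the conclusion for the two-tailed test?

Answer: a) 0.0035, b) 0.0018, c) reject H₀

Derivation:
Using t-distribution with df = 25:
a) Two-tailed: p = 2×P(T > 3.22) = 0.0035
b) One-tailed: p = P(T > 3.22) = 0.0018
c) 0.0035 < 0.05, reject H₀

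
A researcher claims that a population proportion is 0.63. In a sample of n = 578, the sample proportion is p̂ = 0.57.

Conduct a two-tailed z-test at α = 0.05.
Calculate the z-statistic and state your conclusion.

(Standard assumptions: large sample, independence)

Answer: z = -2.9878, reject H₀

Derivation:
H₀: p = 0.63, H₁: p ≠ 0.63
Standard error: SE = √(p₀(1-p₀)/n) = √(0.63×0.37/578) = 0.020082
z-statistic: z = (p̂ - p₀)/SE = (0.57 - 0.63)/0.020082 = -2.9878
Critical value: z_0.025 = ±1.960
p-value = 0.0028
Decision: reject H₀ at α = 0.05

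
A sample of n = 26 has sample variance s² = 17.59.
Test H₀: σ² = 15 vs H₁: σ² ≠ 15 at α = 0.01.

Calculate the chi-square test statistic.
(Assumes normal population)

Answer: χ² = 29.3167, fail to reject H₀

Derivation:
df = n - 1 = 25
χ² = (n-1)s²/σ₀² = 25×17.59/15 = 29.3167
Critical values: χ²_{0.995,25} = 10.520, χ²_{0.005,25} = 46.928
Rejection region: χ² < 10.520 or χ² > 46.928
Decision: fail to reject H₀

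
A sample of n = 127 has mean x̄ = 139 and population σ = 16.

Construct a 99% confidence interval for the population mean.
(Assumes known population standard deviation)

Confidence level: 99%, α = 0.01
z_0.005 = 2.576
SE = σ/√n = 16/√127 = 1.4198
Margin of error = 2.576 × 1.4198 = 3.6574
CI: x̄ ± margin = 139 ± 3.6574
CI: (135.3426, 142.6574)

Answer: (135.3426, 142.6574)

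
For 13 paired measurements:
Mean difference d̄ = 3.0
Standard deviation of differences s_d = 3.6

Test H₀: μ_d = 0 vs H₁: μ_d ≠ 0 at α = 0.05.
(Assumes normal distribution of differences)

df = n - 1 = 12
SE = s_d/√n = 3.6/√13 = 0.9985
t = d̄/SE = 3.0/0.9985 = 3.0045
Critical value: t_{0.025,12} = ±2.179
p-value ≈ 0.0110
Decision: reject H₀

Answer: t = 3.0045, reject H₀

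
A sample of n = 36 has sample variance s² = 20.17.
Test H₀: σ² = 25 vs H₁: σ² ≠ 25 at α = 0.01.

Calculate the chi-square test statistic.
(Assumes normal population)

Answer: χ² = 28.2380, fail to reject H₀

Derivation:
df = n - 1 = 35
χ² = (n-1)s²/σ₀² = 35×20.17/25 = 28.2380
Critical values: χ²_{0.995,35} = 17.192, χ²_{0.005,35} = 60.275
Rejection region: χ² < 17.192 or χ² > 60.275
Decision: fail to reject H₀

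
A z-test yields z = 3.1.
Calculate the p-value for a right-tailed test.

For z = 3.1:
p = P(Z > 3.1) = 1 - Φ(3.1) = 0.0010

Answer: p-value ≈ 0.0010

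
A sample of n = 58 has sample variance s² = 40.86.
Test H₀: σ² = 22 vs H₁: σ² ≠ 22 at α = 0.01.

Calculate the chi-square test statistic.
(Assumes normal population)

Answer: χ² = 105.8645, reject H₀

Derivation:
df = n - 1 = 57
χ² = (n-1)s²/σ₀² = 57×40.86/22 = 105.8645
Critical values: χ²_{0.995,57} = 33.248, χ²_{0.005,57} = 88.236
Rejection region: χ² < 33.248 or χ² > 88.236
Decision: reject H₀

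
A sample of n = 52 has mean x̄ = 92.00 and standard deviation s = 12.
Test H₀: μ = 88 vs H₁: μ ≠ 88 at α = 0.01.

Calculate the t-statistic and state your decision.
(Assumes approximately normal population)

Answer: t = 2.4037, fail to reject H₀

Derivation:
df = n - 1 = 51
SE = s/√n = 12/√52 = 1.6641
t = (x̄ - μ₀)/SE = (92.00 - 88)/1.6641 = 2.4037
Critical value: t_{0.005,51} = ±2.676
p-value ≈ 0.0199
Decision: fail to reject H₀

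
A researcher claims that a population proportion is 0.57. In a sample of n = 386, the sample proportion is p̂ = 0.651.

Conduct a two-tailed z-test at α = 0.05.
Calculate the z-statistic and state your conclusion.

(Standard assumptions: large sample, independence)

Answer: z = 3.2144, reject H₀

Derivation:
H₀: p = 0.57, H₁: p ≠ 0.57
Standard error: SE = √(p₀(1-p₀)/n) = √(0.57×0.43/386) = 0.025199
z-statistic: z = (p̂ - p₀)/SE = (0.651 - 0.57)/0.025199 = 3.2144
Critical value: z_0.025 = ±1.960
p-value = 0.0013
Decision: reject H₀ at α = 0.05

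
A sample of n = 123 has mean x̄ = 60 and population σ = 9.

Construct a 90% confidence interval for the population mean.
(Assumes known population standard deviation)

Answer: (58.6651, 61.3349)

Derivation:
Confidence level: 90%, α = 0.1
z_0.05 = 1.645
SE = σ/√n = 9/√123 = 0.8115
Margin of error = 1.645 × 0.8115 = 1.3349
CI: x̄ ± margin = 60 ± 1.3349
CI: (58.6651, 61.3349)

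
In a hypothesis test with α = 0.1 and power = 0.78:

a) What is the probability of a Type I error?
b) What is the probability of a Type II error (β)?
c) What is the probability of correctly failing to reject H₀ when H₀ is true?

Answer: a) 0.1, b) 0.22, c) 0.9

Derivation:
a) Type I error probability = α = 0.1
b) Power = P(reject H₀ | H₁ true) = 1 - β = 0.78, so Type II error probability = β = 1 - Power = 0.22
c) P(fail to reject H₀ | H₀ true) = 1 - α = 0.9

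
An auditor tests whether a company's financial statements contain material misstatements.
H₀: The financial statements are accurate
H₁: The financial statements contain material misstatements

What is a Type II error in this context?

Answer: Failing to detect material misstatements that are actually present

Derivation:
A Type I error (probability α) occurs when we reject a true H₀.
A Type II error (probability β) occurs when we fail to reject a false H₀.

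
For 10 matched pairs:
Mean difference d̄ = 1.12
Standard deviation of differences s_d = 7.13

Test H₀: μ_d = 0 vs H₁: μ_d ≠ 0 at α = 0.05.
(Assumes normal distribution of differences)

df = n - 1 = 9
SE = s_d/√n = 7.13/√10 = 2.2547
t = d̄/SE = 1.12/2.2547 = 0.4967
Critical value: t_{0.025,9} = ±2.262
p-value ≈ 0.6313
Decision: fail to reject H₀

Answer: t = 0.4967, fail to reject H₀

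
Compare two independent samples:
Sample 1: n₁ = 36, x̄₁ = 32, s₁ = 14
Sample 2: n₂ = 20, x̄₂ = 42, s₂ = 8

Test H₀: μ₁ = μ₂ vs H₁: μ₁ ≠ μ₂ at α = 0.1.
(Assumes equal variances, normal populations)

Answer: t = -2.9320, reject H₀

Derivation:
Pooled variance: s²_p = [35×14² + 19×8²]/(54) = 149.5556
s_p = 12.2293
SE = s_p×√(1/n₁ + 1/n₂) = 12.2293×√(1/36 + 1/20) = 3.4106
t = (x̄₁ - x̄₂)/SE = (32 - 42)/3.4106 = -2.9320
df = 54, t-critical = ±1.674
Decision: reject H₀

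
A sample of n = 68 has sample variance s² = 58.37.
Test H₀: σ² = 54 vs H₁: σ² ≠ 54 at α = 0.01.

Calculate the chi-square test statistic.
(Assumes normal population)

df = n - 1 = 67
χ² = (n-1)s²/σ₀² = 67×58.37/54 = 72.4220
Critical values: χ²_{0.995,67} = 40.935, χ²_{0.005,67} = 100.554
Rejection region: χ² < 40.935 or χ² > 100.554
Decision: fail to reject H₀

Answer: χ² = 72.4220, fail to reject H₀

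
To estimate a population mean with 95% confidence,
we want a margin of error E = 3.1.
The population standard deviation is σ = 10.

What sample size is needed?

Answer: n = 40

Derivation:
z_0.025 = 1.960
n = (z×σ/E)² = (1.960×10/3.1)²
n = 39.9750
Round up: n = 40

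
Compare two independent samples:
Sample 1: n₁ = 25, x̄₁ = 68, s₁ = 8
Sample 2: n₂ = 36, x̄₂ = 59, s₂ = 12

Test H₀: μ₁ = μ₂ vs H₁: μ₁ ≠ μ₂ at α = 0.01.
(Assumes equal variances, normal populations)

Answer: t = 3.2745, reject H₀

Derivation:
Pooled variance: s²_p = [24×8² + 35×12²]/(59) = 111.4576
s_p = 10.5573
SE = s_p×√(1/n₁ + 1/n₂) = 10.5573×√(1/25 + 1/36) = 2.7485
t = (x̄₁ - x̄₂)/SE = (68 - 59)/2.7485 = 3.2745
df = 59, t-critical = ±2.662
Decision: reject H₀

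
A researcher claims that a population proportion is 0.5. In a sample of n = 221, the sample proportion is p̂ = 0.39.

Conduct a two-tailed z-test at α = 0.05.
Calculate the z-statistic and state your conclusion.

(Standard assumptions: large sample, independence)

Answer: z = -3.2705, reject H₀

Derivation:
H₀: p = 0.5, H₁: p ≠ 0.5
Standard error: SE = √(p₀(1-p₀)/n) = √(0.5×0.5/221) = 0.033634
z-statistic: z = (p̂ - p₀)/SE = (0.39 - 0.5)/0.033634 = -3.2705
Critical value: z_0.025 = ±1.960
p-value = 0.0011
Decision: reject H₀ at α = 0.05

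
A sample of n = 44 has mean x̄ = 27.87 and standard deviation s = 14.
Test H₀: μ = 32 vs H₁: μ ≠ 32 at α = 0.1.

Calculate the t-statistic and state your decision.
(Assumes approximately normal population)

Answer: t = -1.9568, reject H₀

Derivation:
df = n - 1 = 43
SE = s/√n = 14/√44 = 2.1106
t = (x̄ - μ₀)/SE = (27.87 - 32)/2.1106 = -1.9568
Critical value: t_{0.05,43} = ±1.681
p-value ≈ 0.0569
Decision: reject H₀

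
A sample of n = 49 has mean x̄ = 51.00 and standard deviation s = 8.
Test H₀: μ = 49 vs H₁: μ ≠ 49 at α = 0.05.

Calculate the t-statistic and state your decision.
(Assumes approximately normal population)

df = n - 1 = 48
SE = s/√n = 8/√49 = 1.1429
t = (x̄ - μ₀)/SE = (51.00 - 49)/1.1429 = 1.7499
Critical value: t_{0.025,48} = ±2.011
p-value ≈ 0.0865
Decision: fail to reject H₀

Answer: t = 1.7499, fail to reject H₀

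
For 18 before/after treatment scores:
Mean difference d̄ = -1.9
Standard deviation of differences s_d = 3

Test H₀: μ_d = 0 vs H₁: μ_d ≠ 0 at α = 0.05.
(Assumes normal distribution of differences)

df = n - 1 = 17
SE = s_d/√n = 3/√18 = 0.7071
t = d̄/SE = -1.9/0.7071 = -2.6870
Critical value: t_{0.025,17} = ±2.110
p-value ≈ 0.0156
Decision: reject H₀

Answer: t = -2.6870, reject H₀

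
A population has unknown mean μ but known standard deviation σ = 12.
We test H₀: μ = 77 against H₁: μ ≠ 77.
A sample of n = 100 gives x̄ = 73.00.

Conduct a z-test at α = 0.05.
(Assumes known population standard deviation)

Answer: z = -3.3333, reject H₀

Derivation:
Standard error: SE = σ/√n = 12/√100 = 1.2000
z-statistic: z = (x̄ - μ₀)/SE = (73.00 - 77)/1.2000 = -3.3333
Critical value: ±1.960
p-value = 0.0009
Decision: reject H₀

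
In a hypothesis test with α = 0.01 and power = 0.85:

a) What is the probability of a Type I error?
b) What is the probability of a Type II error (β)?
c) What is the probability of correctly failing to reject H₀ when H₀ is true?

Answer: a) 0.01, b) 0.15, c) 0.99

Derivation:
a) Type I error probability = α = 0.01
b) Power = P(reject H₀ | H₁ true) = 1 - β = 0.85, so Type II error probability = β = 1 - Power = 0.15
c) P(fail to reject H₀ | H₀ true) = 1 - α = 0.99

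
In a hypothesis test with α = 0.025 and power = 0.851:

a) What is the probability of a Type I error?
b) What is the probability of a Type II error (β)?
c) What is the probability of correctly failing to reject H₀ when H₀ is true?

Answer: a) 0.025, b) 0.149, c) 0.975

Derivation:
a) Type I error probability = α = 0.025
b) Power = P(reject H₀ | H₁ true) = 1 - β = 0.851, so Type II error probability = β = 1 - Power = 0.149
c) P(fail to reject H₀ | H₀ true) = 1 - α = 0.975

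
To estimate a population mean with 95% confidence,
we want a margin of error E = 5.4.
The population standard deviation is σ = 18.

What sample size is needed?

z_0.025 = 1.960
n = (z×σ/E)² = (1.960×18/5.4)²
n = 42.6844
Round up: n = 43

Answer: n = 43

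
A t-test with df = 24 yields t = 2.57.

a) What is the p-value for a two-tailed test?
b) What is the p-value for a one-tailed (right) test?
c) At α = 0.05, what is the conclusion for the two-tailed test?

Answer: a) 0.0168, b) 0.0084, c) reject H₀

Derivation:
Using t-distribution with df = 24:
a) Two-tailed: p = 2×P(T > 2.57) = 0.0168
b) One-tailed: p = P(T > 2.57) = 0.0084
c) 0.0168 < 0.05, reject H₀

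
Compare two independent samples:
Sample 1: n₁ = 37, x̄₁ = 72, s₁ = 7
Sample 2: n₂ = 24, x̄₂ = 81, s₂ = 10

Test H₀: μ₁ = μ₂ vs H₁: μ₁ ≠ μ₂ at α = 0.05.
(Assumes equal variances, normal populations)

Answer: t = -4.1374, reject H₀

Derivation:
Pooled variance: s²_p = [36×7² + 23×10²]/(59) = 68.8814
s_p = 8.2995
SE = s_p×√(1/n₁ + 1/n₂) = 8.2995×√(1/37 + 1/24) = 2.1753
t = (x̄₁ - x̄₂)/SE = (72 - 81)/2.1753 = -4.1374
df = 59, t-critical = ±2.001
Decision: reject H₀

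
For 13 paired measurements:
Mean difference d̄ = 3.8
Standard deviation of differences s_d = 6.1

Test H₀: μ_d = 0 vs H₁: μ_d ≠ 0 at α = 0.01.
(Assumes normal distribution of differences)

df = n - 1 = 12
SE = s_d/√n = 6.1/√13 = 1.6918
t = d̄/SE = 3.8/1.6918 = 2.2461
Critical value: t_{0.005,12} = ±3.055
p-value ≈ 0.0443
Decision: fail to reject H₀

Answer: t = 2.2461, fail to reject H₀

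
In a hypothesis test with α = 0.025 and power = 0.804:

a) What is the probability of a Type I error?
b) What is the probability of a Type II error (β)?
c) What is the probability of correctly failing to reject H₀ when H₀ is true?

Answer: a) 0.025, b) 0.196, c) 0.975

Derivation:
a) Type I error probability = α = 0.025
b) Power = P(reject H₀ | H₁ true) = 1 - β = 0.804, so Type II error probability = β = 1 - Power = 0.196
c) P(fail to reject H₀ | H₀ true) = 1 - α = 0.975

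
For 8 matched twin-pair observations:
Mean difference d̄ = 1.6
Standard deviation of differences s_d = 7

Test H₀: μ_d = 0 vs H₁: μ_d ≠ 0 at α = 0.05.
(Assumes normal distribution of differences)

Answer: t = 0.6465, fail to reject H₀

Derivation:
df = n - 1 = 7
SE = s_d/√n = 7/√8 = 2.4749
t = d̄/SE = 1.6/2.4749 = 0.6465
Critical value: t_{0.025,7} = ±2.365
p-value ≈ 0.5386
Decision: fail to reject H₀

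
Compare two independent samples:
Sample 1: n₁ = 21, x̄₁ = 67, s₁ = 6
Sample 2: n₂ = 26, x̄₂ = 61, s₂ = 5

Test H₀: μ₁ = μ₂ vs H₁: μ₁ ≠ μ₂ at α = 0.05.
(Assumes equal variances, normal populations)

Pooled variance: s²_p = [20×6² + 25×5²]/(45) = 29.8889
s_p = 5.4671
SE = s_p×√(1/n₁ + 1/n₂) = 5.4671×√(1/21 + 1/26) = 1.6040
t = (x̄₁ - x̄₂)/SE = (67 - 61)/1.6040 = 3.7406
df = 45, t-critical = ±2.014
Decision: reject H₀

Answer: t = 3.7406, reject H₀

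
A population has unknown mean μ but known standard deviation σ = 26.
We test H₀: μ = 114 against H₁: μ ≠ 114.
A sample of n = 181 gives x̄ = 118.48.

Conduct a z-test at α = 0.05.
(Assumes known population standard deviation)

Standard error: SE = σ/√n = 26/√181 = 1.9326
z-statistic: z = (x̄ - μ₀)/SE = (118.48 - 114)/1.9326 = 2.3181
Critical value: ±1.960
p-value = 0.0204
Decision: reject H₀

Answer: z = 2.3181, reject H₀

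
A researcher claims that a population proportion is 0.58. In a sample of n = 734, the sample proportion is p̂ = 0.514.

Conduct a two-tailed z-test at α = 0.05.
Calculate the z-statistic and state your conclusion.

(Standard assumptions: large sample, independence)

Answer: z = -3.6228, reject H₀

Derivation:
H₀: p = 0.58, H₁: p ≠ 0.58
Standard error: SE = √(p₀(1-p₀)/n) = √(0.58×0.42/734) = 0.018218
z-statistic: z = (p̂ - p₀)/SE = (0.514 - 0.58)/0.018218 = -3.6228
Critical value: z_0.025 = ±1.960
p-value = 0.0003
Decision: reject H₀ at α = 0.05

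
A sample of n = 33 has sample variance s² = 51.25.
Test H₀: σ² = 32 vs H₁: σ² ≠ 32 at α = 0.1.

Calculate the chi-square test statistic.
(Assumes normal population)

Answer: χ² = 51.2500, reject H₀

Derivation:
df = n - 1 = 32
χ² = (n-1)s²/σ₀² = 32×51.25/32 = 51.2500
Critical values: χ²_{0.95,32} = 20.072, χ²_{0.05,32} = 46.194
Rejection region: χ² < 20.072 or χ² > 46.194
Decision: reject H₀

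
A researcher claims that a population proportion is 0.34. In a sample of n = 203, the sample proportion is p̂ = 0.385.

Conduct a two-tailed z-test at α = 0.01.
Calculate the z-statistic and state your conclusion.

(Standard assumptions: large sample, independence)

Answer: z = 1.3535, fail to reject H₀

Derivation:
H₀: p = 0.34, H₁: p ≠ 0.34
Standard error: SE = √(p₀(1-p₀)/n) = √(0.34×0.66/203) = 0.033248
z-statistic: z = (p̂ - p₀)/SE = (0.385 - 0.34)/0.033248 = 1.3535
Critical value: z_0.005 = ±2.576
p-value = 0.1759
Decision: fail to reject H₀ at α = 0.01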